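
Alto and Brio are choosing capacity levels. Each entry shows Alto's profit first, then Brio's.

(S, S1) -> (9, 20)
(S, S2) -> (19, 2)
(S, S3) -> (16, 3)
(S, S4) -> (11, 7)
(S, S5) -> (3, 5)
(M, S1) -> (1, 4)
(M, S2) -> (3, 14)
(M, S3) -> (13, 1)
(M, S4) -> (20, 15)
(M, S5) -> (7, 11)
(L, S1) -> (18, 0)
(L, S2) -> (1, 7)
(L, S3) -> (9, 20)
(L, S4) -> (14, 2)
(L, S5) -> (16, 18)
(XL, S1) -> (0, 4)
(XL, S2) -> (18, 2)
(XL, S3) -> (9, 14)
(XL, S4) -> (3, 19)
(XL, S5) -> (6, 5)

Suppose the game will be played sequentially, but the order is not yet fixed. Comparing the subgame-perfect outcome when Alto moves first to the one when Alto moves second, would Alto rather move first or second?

first

If Alto leads: Brio's best replies are S→S1, M→S4, L→S3, XL→S4; Alto's induced payoffs 9, 20, 9, 3; outcome (M, S4), payoffs (20, 15).
If Brio leads: Alto's best replies are S1→L, S2→S, S3→S, S4→M, S5→L; Brio's induced payoffs 0, 2, 3, 15, 18; outcome (L, S5), payoffs (16, 18).
Alto gets 20 moving first and 16 moving second, so Alto prefers to move first.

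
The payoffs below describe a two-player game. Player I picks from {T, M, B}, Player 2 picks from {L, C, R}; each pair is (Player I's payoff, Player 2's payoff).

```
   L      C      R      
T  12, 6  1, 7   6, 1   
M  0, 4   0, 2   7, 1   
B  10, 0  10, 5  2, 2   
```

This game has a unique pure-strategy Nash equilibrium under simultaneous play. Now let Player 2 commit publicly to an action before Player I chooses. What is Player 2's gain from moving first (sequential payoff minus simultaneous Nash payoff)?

1

Backward induction with Player 2 moving first.
- L: Player I compares 12, 0, 10 and picks T; Player 2 would get 6.
- C: Player I compares 1, 0, 10 and picks B; Player 2 would get 5.
- R: Player I compares 6, 7, 2 and picks M; Player 2 would get 1.
Among 6, 5, 1, the best is 6 at L. Subgame-perfect outcome: (T, L) with payoffs (12, 6).
For the simultaneous game, intersect best replies.
Player I's best replies: L→T; C→B; R→M.
Player 2's best replies: T→C; M→L; B→C.
Only (B, C) has each player best-responding; Nash payoffs (10, 5).
Player 2's commitment gain: 6 − 5 = 1.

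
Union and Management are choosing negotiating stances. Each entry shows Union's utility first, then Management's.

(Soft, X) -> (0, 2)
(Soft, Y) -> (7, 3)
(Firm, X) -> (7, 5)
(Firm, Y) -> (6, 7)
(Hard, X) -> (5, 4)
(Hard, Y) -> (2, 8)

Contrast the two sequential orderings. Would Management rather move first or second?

first

If Union leads: Management's best replies are Soft→Y, Firm→Y, Hard→Y; Union's induced payoffs 7, 6, 2; outcome (Soft, Y), payoffs (7, 3).
If Management leads: Union's best replies are X→Firm, Y→Soft; Management's induced payoffs 5, 3; outcome (Firm, X), payoffs (7, 5).
Management gets 5 moving first and 3 moving second, so Management prefers to move first.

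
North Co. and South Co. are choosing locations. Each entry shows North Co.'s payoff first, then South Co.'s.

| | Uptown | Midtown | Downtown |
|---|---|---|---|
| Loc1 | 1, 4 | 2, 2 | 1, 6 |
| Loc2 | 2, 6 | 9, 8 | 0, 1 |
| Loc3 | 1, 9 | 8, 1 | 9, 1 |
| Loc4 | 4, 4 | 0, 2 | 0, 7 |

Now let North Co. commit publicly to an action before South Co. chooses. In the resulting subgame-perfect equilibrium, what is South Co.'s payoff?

Solve by backward induction (North Co. leads).
- Loc1: South Co. compares 4, 2, 6 and picks Downtown; North Co. would get 1.
- Loc2: South Co. compares 6, 8, 1 and picks Midtown; North Co. would get 9.
- Loc3: South Co. compares 9, 1, 1 and picks Uptown; North Co. would get 1.
- Loc4: South Co. compares 4, 2, 7 and picks Downtown; North Co. would get 0.
Among 1, 9, 1, 0, the best is 9 at Loc2. Subgame-perfect outcome: (Loc2, Midtown) with payoffs (9, 8).

8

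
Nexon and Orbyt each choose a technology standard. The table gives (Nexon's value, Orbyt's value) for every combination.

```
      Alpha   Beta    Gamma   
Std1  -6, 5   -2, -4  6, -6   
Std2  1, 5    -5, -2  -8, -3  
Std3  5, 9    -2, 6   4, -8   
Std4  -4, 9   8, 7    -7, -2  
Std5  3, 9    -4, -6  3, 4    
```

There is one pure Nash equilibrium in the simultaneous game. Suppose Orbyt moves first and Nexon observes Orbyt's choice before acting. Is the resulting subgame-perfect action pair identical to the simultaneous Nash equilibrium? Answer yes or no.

Solve by backward induction (Orbyt leads).
- Alpha → Nexon plays Std3 (best of -6, 1, 5, -4, 3); Orbyt gets 9.
- Beta → Nexon plays Std4 (best of -2, -5, -2, 8, -4); Orbyt gets 7.
- Gamma → Nexon plays Std1 (best of 6, -8, 4, -7, 3); Orbyt gets -6.
Orbyt's induced payoffs are 9, 7, -6, so Orbyt commits to Alpha. Subgame-perfect outcome: (Std3, Alpha) with payoffs (5, 9).
Now find the simultaneous Nash equilibrium.
Nexon's best replies: Alpha→Std3; Beta→Std4; Gamma→Std1.
Orbyt's best replies: Std1→Alpha; Std2→Alpha; Std3→Alpha; Std4→Alpha; Std5→Alpha.
Only (Std3, Alpha) has each player best-responding; Nash payoffs (5, 9).
Sequential outcome (Std3, Alpha) coincides with the Nash profile (Std3, Alpha).

yes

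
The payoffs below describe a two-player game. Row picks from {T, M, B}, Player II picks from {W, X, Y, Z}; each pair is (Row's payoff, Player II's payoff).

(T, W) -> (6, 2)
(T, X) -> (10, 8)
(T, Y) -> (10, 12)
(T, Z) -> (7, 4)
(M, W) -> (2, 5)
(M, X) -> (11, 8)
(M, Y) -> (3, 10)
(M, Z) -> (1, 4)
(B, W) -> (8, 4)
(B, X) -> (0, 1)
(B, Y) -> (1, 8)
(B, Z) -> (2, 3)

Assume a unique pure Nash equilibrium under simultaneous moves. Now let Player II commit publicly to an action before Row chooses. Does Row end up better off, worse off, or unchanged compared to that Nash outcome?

Solve by backward induction (Player II leads).
- W: Row compares 6, 2, 8 and picks B; Player II would get 4.
- X: Row compares 10, 11, 0 and picks M; Player II would get 8.
- Y: Row compares 10, 3, 1 and picks T; Player II would get 12.
- Z: Row compares 7, 1, 2 and picks T; Player II would get 4.
Among 4, 8, 12, 4, the best is 12 at Y. Subgame-perfect outcome: (T, Y) with payoffs (10, 12).
For the simultaneous game, intersect best replies.
Row's best replies: W→B; X→M; Y→T; Z→T.
Player II's best replies: T→Y; M→Y; B→Y.
Only (T, Y) has each player best-responding; Nash payoffs (10, 12).
Row earns 10 sequentially versus 10 at the Nash outcome: unchanged.

unchanged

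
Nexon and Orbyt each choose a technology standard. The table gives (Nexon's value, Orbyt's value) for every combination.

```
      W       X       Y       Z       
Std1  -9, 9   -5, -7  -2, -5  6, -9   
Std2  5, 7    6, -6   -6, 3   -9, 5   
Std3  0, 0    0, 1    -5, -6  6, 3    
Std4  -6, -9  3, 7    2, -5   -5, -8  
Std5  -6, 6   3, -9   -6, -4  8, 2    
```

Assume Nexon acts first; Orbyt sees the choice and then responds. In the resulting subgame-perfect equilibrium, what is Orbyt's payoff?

3

Orbyt best-responds to each possible Nexon move:
- Std1: BR = W, leader payoff -9.
- Std2: BR = W, leader payoff 5.
- Std3: BR = Z, leader payoff 6.
- Std4: BR = X, leader payoff 3.
- Std5: BR = W, leader payoff -6.
Nexon's induced payoffs are -9, 5, 6, 3, -6, so Nexon commits to Std3. Subgame-perfect outcome: (Std3, Z) with payoffs (6, 3).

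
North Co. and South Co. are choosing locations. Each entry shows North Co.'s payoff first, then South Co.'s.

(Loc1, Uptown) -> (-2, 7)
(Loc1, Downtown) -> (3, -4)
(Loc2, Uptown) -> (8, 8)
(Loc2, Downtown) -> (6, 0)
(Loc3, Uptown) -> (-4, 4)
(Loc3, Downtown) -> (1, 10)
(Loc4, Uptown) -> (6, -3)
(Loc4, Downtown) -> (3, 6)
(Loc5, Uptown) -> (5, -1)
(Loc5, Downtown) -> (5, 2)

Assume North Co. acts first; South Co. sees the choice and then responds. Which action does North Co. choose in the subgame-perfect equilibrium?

Work backward from South Co.'s decision.
- Loc1: BR = Uptown, leader payoff -2.
- Loc2: BR = Uptown, leader payoff 8.
- Loc3: BR = Downtown, leader payoff 1.
- Loc4: BR = Downtown, leader payoff 3.
- Loc5: BR = Downtown, leader payoff 5.
Among -2, 8, 1, 3, 5, the best is 8 at Loc2. Subgame-perfect outcome: (Loc2, Uptown) with payoffs (8, 8).

Loc2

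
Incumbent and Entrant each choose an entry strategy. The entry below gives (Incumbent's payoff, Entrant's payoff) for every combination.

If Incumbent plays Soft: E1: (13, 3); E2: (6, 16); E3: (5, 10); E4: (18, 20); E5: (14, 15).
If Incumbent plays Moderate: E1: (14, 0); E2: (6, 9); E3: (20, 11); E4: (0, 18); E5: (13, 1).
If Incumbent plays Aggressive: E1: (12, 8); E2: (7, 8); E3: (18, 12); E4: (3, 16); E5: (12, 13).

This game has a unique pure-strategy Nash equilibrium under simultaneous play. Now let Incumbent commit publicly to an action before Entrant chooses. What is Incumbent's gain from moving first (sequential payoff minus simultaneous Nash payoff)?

0

Backward induction with Incumbent moving first.
- Soft → Entrant plays E4 (best of 3, 16, 10, 20, 15); Incumbent gets 18.
- Moderate → Entrant plays E4 (best of 0, 9, 11, 18, 1); Incumbent gets 0.
- Aggressive → Entrant plays E4 (best of 8, 8, 12, 16, 13); Incumbent gets 3.
Maximizing over 18, 0, 3, Incumbent chooses Soft. Subgame-perfect outcome: (Soft, E4) with payoffs (18, 20).
For the simultaneous game, intersect best replies.
Incumbent's best replies: E1→Moderate; E2→Aggressive; E3→Moderate; E4→Soft; E5→Soft.
Entrant's best replies: Soft→E4; Moderate→E4; Aggressive→E4.
Only (Soft, E4) has each player best-responding; Nash payoffs (18, 20).
Incumbent's commitment gain: 18 − 18 = 0.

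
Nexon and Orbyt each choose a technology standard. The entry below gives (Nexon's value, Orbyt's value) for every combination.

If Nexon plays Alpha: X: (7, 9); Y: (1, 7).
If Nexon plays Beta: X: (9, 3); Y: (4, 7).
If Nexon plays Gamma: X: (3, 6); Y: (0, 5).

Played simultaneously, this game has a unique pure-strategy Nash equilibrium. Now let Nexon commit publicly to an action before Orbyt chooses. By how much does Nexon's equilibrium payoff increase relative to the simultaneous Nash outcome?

Orbyt best-responds to each possible Nexon move:
- Alpha: BR = X, leader payoff 7.
- Beta: BR = Y, leader payoff 4.
- Gamma: BR = X, leader payoff 3.
Maximizing over 7, 4, 3, Nexon chooses Alpha. Subgame-perfect outcome: (Alpha, X) with payoffs (7, 9).
For the simultaneous game, intersect best replies.
Nexon's best replies: X→Beta; Y→Beta.
Orbyt's best replies: Alpha→X; Beta→Y; Gamma→X.
Only (Beta, Y) has each player best-responding; Nash payoffs (4, 7).
Nexon's commitment gain: 7 − 4 = 3.

3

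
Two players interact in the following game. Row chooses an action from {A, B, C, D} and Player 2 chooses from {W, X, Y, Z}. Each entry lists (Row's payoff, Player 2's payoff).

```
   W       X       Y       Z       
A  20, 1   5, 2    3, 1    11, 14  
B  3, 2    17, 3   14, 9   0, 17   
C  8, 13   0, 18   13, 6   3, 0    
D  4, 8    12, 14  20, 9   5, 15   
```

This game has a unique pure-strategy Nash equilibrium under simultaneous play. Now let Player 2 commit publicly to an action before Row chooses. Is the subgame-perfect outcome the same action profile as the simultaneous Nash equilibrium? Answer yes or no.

Solve by backward induction (Player 2 leads).
- W → Row plays A (best of 20, 3, 8, 4); Player 2 gets 1.
- X → Row plays B (best of 5, 17, 0, 12); Player 2 gets 3.
- Y → Row plays D (best of 3, 14, 13, 20); Player 2 gets 9.
- Z → Row plays A (best of 11, 0, 3, 5); Player 2 gets 14.
Among 1, 3, 9, 14, the best is 14 at Z. Subgame-perfect outcome: (A, Z) with payoffs (11, 14).
Under simultaneous play:
Row's best replies: W→A; X→B; Y→D; Z→A.
Player 2's best replies: A→Z; B→Z; C→X; D→Z.
The unique mutual best reply is (A, Z), giving (11, 14).
Sequential outcome (A, Z) coincides with the Nash profile (A, Z).

yes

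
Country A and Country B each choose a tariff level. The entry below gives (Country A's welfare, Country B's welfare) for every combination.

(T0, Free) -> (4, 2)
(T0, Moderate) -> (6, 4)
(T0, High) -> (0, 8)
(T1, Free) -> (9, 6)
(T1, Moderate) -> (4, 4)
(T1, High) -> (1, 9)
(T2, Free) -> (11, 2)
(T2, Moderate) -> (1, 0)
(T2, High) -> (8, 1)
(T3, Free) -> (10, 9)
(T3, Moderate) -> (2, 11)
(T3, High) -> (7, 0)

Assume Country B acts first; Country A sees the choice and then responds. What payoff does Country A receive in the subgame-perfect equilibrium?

Solve by backward induction (Country B leads).
- Free: Country A compares 4, 9, 11, 10 and picks T2; Country B would get 2.
- Moderate: Country A compares 6, 4, 1, 2 and picks T0; Country B would get 4.
- High: Country A compares 0, 1, 8, 7 and picks T2; Country B would get 1.
Among 2, 4, 1, the best is 4 at Moderate. Subgame-perfect outcome: (T0, Moderate) with payoffs (6, 4).

6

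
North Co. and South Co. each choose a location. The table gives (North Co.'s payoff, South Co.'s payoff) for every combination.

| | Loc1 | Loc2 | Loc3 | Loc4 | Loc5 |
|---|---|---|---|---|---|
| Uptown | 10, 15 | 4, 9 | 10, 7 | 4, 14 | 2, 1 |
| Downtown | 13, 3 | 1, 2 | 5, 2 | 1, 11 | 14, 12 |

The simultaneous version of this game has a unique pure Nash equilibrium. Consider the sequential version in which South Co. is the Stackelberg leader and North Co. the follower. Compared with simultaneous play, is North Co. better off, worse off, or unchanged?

worse off

Work backward from North Co.'s decision.
- Loc1: BR = Downtown, leader payoff 3.
- Loc2: BR = Uptown, leader payoff 9.
- Loc3: BR = Uptown, leader payoff 7.
- Loc4: BR = Uptown, leader payoff 14.
- Loc5: BR = Downtown, leader payoff 12.
Maximizing over 3, 9, 7, 14, 12, South Co. chooses Loc4. Subgame-perfect outcome: (Uptown, Loc4) with payoffs (4, 14).
Under simultaneous play:
North Co.'s best replies: Loc1→Downtown; Loc2→Uptown; Loc3→Uptown; Loc4→Uptown; Loc5→Downtown.
South Co.'s best replies: Uptown→Loc1; Downtown→Loc5.
Only (Downtown, Loc5) has each player best-responding; Nash payoffs (14, 12).
North Co. earns 4 sequentially versus 14 at the Nash outcome: worse off.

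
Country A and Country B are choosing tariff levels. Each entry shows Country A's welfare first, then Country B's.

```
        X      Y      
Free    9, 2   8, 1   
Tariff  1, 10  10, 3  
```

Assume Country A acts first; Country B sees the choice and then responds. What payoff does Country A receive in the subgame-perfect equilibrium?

9

Backward induction with Country A moving first.
- Free: Country B compares 2, 1 and picks X; Country A would get 9.
- Tariff: Country B compares 10, 3 and picks X; Country A would get 1.
Country A's induced payoffs are 9, 1, so Country A commits to Free. Subgame-perfect outcome: (Free, X) with payoffs (9, 2).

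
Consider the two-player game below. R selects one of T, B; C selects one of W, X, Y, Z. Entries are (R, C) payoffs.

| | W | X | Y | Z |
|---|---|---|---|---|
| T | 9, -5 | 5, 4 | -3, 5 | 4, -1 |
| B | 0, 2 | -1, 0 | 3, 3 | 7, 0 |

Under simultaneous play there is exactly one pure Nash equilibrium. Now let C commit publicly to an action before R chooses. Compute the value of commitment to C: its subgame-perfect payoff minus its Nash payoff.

Backward induction with C moving first.
- W → R plays T (best of 9, 0); C gets -5.
- X → R plays T (best of 5, -1); C gets 4.
- Y → R plays B (best of -3, 3); C gets 3.
- Z → R plays B (best of 4, 7); C gets 0.
Among -5, 4, 3, 0, the best is 4 at X. Subgame-perfect outcome: (T, X) with payoffs (5, 4).
Now find the simultaneous Nash equilibrium.
R's best replies: W→T; X→T; Y→B; Z→B.
C's best replies: T→Y; B→Y.
Only (B, Y) has each player best-responding; Nash payoffs (3, 3).
C's commitment gain: 4 − 3 = 1.

1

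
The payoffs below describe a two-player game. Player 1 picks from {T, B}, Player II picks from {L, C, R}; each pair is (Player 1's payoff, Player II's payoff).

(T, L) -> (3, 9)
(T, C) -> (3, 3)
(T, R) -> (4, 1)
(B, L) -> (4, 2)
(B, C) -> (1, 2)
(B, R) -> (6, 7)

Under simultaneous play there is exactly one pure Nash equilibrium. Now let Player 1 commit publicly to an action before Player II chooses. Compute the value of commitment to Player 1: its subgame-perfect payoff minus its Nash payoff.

0

Solve by backward induction (Player 1 leads).
- T: Player II compares 9, 3, 1 and picks L; Player 1 would get 3.
- B: Player II compares 2, 2, 7 and picks R; Player 1 would get 6.
Maximizing over 3, 6, Player 1 chooses B. Subgame-perfect outcome: (B, R) with payoffs (6, 7).
For the simultaneous game, intersect best replies.
Player 1's best replies: L→B; C→T; R→B.
Player II's best replies: T→L; B→R.
The unique mutual best reply is (B, R), giving (6, 7).
Player 1's commitment gain: 6 − 6 = 0.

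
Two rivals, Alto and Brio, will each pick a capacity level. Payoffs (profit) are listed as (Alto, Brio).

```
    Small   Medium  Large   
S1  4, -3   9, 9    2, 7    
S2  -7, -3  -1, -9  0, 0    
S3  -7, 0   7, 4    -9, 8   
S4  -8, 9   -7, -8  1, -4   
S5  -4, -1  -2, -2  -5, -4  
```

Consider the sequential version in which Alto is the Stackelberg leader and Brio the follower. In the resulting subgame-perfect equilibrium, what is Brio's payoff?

Brio best-responds to each possible Alto move:
- S1: BR = Medium, leader payoff 9.
- S2: BR = Large, leader payoff 0.
- S3: BR = Large, leader payoff -9.
- S4: BR = Small, leader payoff -8.
- S5: BR = Small, leader payoff -4.
Alto's induced payoffs are 9, 0, -9, -8, -4, so Alto commits to S1. Subgame-perfect outcome: (S1, Medium) with payoffs (9, 9).

9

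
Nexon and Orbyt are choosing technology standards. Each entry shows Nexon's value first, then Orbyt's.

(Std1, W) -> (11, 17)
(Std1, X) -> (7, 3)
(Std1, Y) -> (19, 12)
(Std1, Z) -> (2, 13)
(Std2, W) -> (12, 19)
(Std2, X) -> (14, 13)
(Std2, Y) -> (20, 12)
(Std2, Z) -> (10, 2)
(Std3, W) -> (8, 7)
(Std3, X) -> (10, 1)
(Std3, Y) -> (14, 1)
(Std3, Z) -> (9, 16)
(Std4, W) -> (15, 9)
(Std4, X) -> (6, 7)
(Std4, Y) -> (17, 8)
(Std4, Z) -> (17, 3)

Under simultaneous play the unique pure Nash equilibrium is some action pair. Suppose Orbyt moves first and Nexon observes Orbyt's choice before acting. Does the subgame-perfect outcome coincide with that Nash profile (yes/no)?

Solve by backward induction (Orbyt leads).
- W: BR = Std4, leader payoff 9.
- X: BR = Std2, leader payoff 13.
- Y: BR = Std2, leader payoff 12.
- Z: BR = Std4, leader payoff 3.
Orbyt's induced payoffs are 9, 13, 12, 3, so Orbyt commits to X. Subgame-perfect outcome: (Std2, X) with payoffs (14, 13).
Under simultaneous play:
Nexon's best replies: W→Std4; X→Std2; Y→Std2; Z→Std4.
Orbyt's best replies: Std1→W; Std2→W; Std3→Z; Std4→W.
Only (Std4, W) has each player best-responding; Nash payoffs (15, 9).
Sequential outcome (Std2, X) differs from the Nash profile (Std4, W).

no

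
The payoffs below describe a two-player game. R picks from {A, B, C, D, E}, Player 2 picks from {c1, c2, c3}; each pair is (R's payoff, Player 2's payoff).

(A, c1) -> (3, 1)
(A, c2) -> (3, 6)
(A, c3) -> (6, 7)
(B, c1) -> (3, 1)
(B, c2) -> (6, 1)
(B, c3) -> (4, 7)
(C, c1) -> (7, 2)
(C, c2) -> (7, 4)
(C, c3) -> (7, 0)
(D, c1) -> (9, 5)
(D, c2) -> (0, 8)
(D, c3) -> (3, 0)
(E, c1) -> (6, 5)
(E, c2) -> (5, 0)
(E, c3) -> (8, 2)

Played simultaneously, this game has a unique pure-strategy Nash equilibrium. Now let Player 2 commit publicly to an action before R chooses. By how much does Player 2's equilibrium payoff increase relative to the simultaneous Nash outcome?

Work backward from R's decision.
- c1: R compares 3, 3, 7, 9, 6 and picks D; Player 2 would get 5.
- c2: R compares 3, 6, 7, 0, 5 and picks C; Player 2 would get 4.
- c3: R compares 6, 4, 7, 3, 8 and picks E; Player 2 would get 2.
Among 5, 4, 2, the best is 5 at c1. Subgame-perfect outcome: (D, c1) with payoffs (9, 5).
Under simultaneous play:
R's best replies: c1→D; c2→C; c3→E.
Player 2's best replies: A→c3; B→c3; C→c2; D→c2; E→c1.
Only (C, c2) has each player best-responding; Nash payoffs (7, 4).
Player 2's commitment gain: 5 − 4 = 1.

1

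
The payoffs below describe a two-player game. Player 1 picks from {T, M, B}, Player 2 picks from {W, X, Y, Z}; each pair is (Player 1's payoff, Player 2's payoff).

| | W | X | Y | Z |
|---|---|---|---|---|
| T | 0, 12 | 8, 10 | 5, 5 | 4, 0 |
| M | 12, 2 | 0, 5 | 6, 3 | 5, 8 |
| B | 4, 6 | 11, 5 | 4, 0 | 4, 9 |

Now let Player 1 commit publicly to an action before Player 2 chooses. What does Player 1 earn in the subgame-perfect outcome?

5

Player 2 best-responds to each possible Player 1 move:
- T: BR = W, leader payoff 0.
- M: BR = Z, leader payoff 5.
- B: BR = Z, leader payoff 4.
Player 1's induced payoffs are 0, 5, 4, so Player 1 commits to M. Subgame-perfect outcome: (M, Z) with payoffs (5, 8).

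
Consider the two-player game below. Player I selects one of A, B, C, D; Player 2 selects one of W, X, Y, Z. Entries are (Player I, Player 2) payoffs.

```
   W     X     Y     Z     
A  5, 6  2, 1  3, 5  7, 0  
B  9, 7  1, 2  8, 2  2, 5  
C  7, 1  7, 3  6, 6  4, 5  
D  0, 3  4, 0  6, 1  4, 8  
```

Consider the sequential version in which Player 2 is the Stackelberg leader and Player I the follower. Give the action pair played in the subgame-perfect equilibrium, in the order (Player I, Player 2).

Solve by backward induction (Player 2 leads).
- W → Player I plays B (best of 5, 9, 7, 0); Player 2 gets 7.
- X → Player I plays C (best of 2, 1, 7, 4); Player 2 gets 3.
- Y → Player I plays B (best of 3, 8, 6, 6); Player 2 gets 2.
- Z → Player I plays A (best of 7, 2, 4, 4); Player 2 gets 0.
Maximizing over 7, 3, 2, 0, Player 2 chooses W. Subgame-perfect outcome: (B, W) with payoffs (9, 7).

(B, W)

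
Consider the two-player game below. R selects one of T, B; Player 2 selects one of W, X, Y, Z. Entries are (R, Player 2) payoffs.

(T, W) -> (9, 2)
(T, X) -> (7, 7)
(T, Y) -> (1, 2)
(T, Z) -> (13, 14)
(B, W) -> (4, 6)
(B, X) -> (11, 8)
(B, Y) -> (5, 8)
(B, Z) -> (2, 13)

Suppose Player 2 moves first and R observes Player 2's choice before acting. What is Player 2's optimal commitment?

Z

Backward induction with Player 2 moving first.
- W → R plays T (best of 9, 4); Player 2 gets 2.
- X → R plays B (best of 7, 11); Player 2 gets 8.
- Y → R plays B (best of 1, 5); Player 2 gets 8.
- Z → R plays T (best of 13, 2); Player 2 gets 14.
Player 2's induced payoffs are 2, 8, 8, 14, so Player 2 commits to Z. Subgame-perfect outcome: (T, Z) with payoffs (13, 14).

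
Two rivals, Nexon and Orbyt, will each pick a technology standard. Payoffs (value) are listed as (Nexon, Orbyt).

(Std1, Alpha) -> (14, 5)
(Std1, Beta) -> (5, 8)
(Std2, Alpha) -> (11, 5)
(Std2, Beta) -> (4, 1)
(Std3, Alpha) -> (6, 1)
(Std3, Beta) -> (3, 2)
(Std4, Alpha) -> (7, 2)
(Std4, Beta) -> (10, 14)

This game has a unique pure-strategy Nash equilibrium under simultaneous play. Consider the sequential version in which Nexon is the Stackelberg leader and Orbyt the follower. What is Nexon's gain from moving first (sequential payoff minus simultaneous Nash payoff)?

1

Work backward from Orbyt's decision.
- Std1: BR = Beta, leader payoff 5.
- Std2: BR = Alpha, leader payoff 11.
- Std3: BR = Beta, leader payoff 3.
- Std4: BR = Beta, leader payoff 10.
Among 5, 11, 3, 10, the best is 11 at Std2. Subgame-perfect outcome: (Std2, Alpha) with payoffs (11, 5).
For the simultaneous game, intersect best replies.
Nexon's best replies: Alpha→Std1; Beta→Std4.
Orbyt's best replies: Std1→Beta; Std2→Alpha; Std3→Beta; Std4→Beta.
The unique mutual best reply is (Std4, Beta), giving (10, 14).
Nexon's commitment gain: 11 − 10 = 1.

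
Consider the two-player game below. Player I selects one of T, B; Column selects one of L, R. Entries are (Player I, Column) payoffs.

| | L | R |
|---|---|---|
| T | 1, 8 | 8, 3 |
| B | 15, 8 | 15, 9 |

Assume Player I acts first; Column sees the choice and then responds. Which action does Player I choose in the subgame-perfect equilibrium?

B

Backward induction with Player I moving first.
- T → Column plays L (best of 8, 3); Player I gets 1.
- B → Column plays R (best of 8, 9); Player I gets 15.
Maximizing over 1, 15, Player I chooses B. Subgame-perfect outcome: (B, R) with payoffs (15, 9).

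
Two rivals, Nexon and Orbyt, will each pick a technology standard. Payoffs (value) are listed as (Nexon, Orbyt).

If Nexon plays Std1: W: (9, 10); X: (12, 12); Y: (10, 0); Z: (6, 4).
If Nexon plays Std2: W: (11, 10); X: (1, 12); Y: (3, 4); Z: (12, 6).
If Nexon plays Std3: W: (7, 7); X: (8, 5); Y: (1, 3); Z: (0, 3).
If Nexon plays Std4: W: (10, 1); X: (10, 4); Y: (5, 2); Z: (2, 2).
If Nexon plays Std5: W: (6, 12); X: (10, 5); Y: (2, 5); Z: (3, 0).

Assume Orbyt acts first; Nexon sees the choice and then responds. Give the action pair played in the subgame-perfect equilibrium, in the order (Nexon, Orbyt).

Nexon best-responds to each possible Orbyt move:
- W → Nexon plays Std2 (best of 9, 11, 7, 10, 6); Orbyt gets 10.
- X → Nexon plays Std1 (best of 12, 1, 8, 10, 10); Orbyt gets 12.
- Y → Nexon plays Std1 (best of 10, 3, 1, 5, 2); Orbyt gets 0.
- Z → Nexon plays Std2 (best of 6, 12, 0, 2, 3); Orbyt gets 6.
Orbyt's induced payoffs are 10, 12, 0, 6, so Orbyt commits to X. Subgame-perfect outcome: (Std1, X) with payoffs (12, 12).

(Std1, X)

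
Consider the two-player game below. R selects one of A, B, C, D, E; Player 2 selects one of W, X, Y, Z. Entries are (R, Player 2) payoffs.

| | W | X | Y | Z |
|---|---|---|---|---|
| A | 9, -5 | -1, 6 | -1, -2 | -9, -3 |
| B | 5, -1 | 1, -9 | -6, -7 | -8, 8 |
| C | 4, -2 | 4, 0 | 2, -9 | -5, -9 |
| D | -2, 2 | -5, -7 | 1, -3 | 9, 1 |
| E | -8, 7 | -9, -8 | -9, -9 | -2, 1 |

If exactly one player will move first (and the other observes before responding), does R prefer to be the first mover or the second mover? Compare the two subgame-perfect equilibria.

If R leads: Player 2's best replies are A→X, B→Z, C→X, D→W, E→W; R's induced payoffs -1, -8, 4, -2, -8; outcome (C, X), payoffs (4, 0).
If Player 2 leads: R's best replies are W→A, X→C, Y→C, Z→D; Player 2's induced payoffs -5, 0, -9, 1; outcome (D, Z), payoffs (9, 1).
R gets 4 moving first and 9 moving second, so R prefers to move second.

second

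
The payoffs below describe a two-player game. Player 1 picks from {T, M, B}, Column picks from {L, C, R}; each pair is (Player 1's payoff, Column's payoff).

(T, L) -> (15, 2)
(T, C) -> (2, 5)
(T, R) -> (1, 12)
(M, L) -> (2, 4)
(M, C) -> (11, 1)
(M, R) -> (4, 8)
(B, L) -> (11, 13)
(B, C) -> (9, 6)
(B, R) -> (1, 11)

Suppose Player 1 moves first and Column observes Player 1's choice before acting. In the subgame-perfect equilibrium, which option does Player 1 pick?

Solve by backward induction (Player 1 leads).
- T → Column plays R (best of 2, 5, 12); Player 1 gets 1.
- M → Column plays R (best of 4, 1, 8); Player 1 gets 4.
- B → Column plays L (best of 13, 6, 11); Player 1 gets 11.
Maximizing over 1, 4, 11, Player 1 chooses B. Subgame-perfect outcome: (B, L) with payoffs (11, 13).

B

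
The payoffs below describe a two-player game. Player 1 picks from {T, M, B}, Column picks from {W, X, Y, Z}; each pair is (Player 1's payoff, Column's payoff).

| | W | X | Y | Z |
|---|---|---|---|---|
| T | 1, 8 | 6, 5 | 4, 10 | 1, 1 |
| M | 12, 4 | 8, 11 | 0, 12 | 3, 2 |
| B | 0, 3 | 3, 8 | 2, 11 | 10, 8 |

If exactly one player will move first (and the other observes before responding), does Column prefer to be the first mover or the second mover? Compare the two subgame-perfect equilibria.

If Player 1 leads: Column's best replies are T→Y, M→Y, B→Y; Player 1's induced payoffs 4, 0, 2; outcome (T, Y), payoffs (4, 10).
If Column leads: Player 1's best replies are W→M, X→M, Y→T, Z→B; Column's induced payoffs 4, 11, 10, 8; outcome (M, X), payoffs (8, 11).
Column gets 11 moving first and 10 moving second, so Column prefers to move first.

first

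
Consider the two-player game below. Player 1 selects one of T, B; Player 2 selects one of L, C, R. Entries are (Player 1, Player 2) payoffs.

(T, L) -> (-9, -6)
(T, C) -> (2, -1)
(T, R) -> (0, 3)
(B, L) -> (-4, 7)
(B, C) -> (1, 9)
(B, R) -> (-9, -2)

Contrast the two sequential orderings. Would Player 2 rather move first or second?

second

If Player 1 leads: Player 2's best replies are T→R, B→C; Player 1's induced payoffs 0, 1; outcome (B, C), payoffs (1, 9).
If Player 2 leads: Player 1's best replies are L→B, C→T, R→T; Player 2's induced payoffs 7, -1, 3; outcome (B, L), payoffs (-4, 7).
Player 2 gets 7 moving first and 9 moving second, so Player 2 prefers to move second.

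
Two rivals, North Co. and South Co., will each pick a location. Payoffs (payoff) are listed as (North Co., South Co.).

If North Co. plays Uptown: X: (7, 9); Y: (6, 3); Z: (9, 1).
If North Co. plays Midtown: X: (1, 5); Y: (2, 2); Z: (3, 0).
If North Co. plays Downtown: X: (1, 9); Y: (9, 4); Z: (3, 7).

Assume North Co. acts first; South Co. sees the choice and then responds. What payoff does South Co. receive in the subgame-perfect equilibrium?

9

Solve by backward induction (North Co. leads).
- Uptown: BR = X, leader payoff 7.
- Midtown: BR = X, leader payoff 1.
- Downtown: BR = X, leader payoff 1.
Maximizing over 7, 1, 1, North Co. chooses Uptown. Subgame-perfect outcome: (Uptown, X) with payoffs (7, 9).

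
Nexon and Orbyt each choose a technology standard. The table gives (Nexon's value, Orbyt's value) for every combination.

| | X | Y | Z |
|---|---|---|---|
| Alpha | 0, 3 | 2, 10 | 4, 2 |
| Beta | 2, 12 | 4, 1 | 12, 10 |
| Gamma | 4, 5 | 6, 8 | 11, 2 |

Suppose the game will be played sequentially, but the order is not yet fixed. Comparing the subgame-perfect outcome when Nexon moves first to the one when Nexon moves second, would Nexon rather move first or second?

second

If Nexon leads: Orbyt's best replies are Alpha→Y, Beta→X, Gamma→Y; Nexon's induced payoffs 2, 2, 6; outcome (Gamma, Y), payoffs (6, 8).
If Orbyt leads: Nexon's best replies are X→Gamma, Y→Gamma, Z→Beta; Orbyt's induced payoffs 5, 8, 10; outcome (Beta, Z), payoffs (12, 10).
Nexon gets 6 moving first and 12 moving second, so Nexon prefers to move second.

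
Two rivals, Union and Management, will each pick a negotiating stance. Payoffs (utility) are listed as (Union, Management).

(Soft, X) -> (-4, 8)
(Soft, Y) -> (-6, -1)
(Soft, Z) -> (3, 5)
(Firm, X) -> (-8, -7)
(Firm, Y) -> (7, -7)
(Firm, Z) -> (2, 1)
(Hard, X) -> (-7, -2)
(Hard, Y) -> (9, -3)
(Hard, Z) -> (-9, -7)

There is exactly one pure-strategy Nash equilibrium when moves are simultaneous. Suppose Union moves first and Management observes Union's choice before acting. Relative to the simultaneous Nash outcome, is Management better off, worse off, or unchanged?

worse off

Management best-responds to each possible Union move:
- Soft → Management plays X (best of 8, -1, 5); Union gets -4.
- Firm → Management plays Z (best of -7, -7, 1); Union gets 2.
- Hard → Management plays X (best of -2, -3, -7); Union gets -7.
Union's induced payoffs are -4, 2, -7, so Union commits to Firm. Subgame-perfect outcome: (Firm, Z) with payoffs (2, 1).
Now find the simultaneous Nash equilibrium.
Union's best replies: X→Soft; Y→Hard; Z→Soft.
Management's best replies: Soft→X; Firm→Z; Hard→X.
Only (Soft, X) has each player best-responding; Nash payoffs (-4, 8).
Management earns 1 sequentially versus 8 at the Nash outcome: worse off.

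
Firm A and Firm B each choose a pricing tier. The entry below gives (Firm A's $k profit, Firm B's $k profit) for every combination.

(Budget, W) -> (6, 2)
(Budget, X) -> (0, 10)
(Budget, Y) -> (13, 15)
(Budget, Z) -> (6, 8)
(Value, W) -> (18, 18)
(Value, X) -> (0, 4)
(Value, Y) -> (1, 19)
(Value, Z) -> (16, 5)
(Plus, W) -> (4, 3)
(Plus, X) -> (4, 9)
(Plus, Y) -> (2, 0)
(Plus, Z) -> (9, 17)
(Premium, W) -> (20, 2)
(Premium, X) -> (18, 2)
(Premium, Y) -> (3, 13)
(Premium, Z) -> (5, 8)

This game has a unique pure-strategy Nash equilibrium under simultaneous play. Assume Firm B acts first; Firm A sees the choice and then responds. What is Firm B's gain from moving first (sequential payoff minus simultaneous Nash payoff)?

Work backward from Firm A's decision.
- W → Firm A plays Premium (best of 6, 18, 4, 20); Firm B gets 2.
- X → Firm A plays Premium (best of 0, 0, 4, 18); Firm B gets 2.
- Y → Firm A plays Budget (best of 13, 1, 2, 3); Firm B gets 15.
- Z → Firm A plays Value (best of 6, 16, 9, 5); Firm B gets 5.
Among 2, 2, 15, 5, the best is 15 at Y. Subgame-perfect outcome: (Budget, Y) with payoffs (13, 15).
Under simultaneous play:
Firm A's best replies: W→Premium; X→Premium; Y→Budget; Z→Value.
Firm B's best replies: Budget→Y; Value→Y; Plus→Z; Premium→Y.
The unique mutual best reply is (Budget, Y), giving (13, 15).
Firm B's commitment gain: 15 − 15 = 0.

0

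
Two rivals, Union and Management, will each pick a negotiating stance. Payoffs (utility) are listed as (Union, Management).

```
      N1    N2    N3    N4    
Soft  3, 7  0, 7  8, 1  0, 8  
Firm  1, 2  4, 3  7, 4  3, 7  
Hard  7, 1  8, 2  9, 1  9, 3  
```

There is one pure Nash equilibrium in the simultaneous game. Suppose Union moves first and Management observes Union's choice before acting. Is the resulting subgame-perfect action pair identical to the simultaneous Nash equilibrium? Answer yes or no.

yes

Backward induction with Union moving first.
- Soft → Management plays N4 (best of 7, 7, 1, 8); Union gets 0.
- Firm → Management plays N4 (best of 2, 3, 4, 7); Union gets 3.
- Hard → Management plays N4 (best of 1, 2, 1, 3); Union gets 9.
Maximizing over 0, 3, 9, Union chooses Hard. Subgame-perfect outcome: (Hard, N4) with payoffs (9, 3).
Now find the simultaneous Nash equilibrium.
Union's best replies: N1→Hard; N2→Hard; N3→Hard; N4→Hard.
Management's best replies: Soft→N4; Firm→N4; Hard→N4.
Only (Hard, N4) has each player best-responding; Nash payoffs (9, 3).
Sequential outcome (Hard, N4) coincides with the Nash profile (Hard, N4).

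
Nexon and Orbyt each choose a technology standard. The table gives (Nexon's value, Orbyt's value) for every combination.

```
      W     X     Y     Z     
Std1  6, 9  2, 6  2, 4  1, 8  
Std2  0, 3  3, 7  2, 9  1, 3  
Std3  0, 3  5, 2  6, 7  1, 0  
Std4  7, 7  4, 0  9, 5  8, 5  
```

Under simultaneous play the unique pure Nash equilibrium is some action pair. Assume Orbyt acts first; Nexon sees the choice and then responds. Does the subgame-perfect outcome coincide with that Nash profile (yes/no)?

yes

Nexon best-responds to each possible Orbyt move:
- W: Nexon compares 6, 0, 0, 7 and picks Std4; Orbyt would get 7.
- X: Nexon compares 2, 3, 5, 4 and picks Std3; Orbyt would get 2.
- Y: Nexon compares 2, 2, 6, 9 and picks Std4; Orbyt would get 5.
- Z: Nexon compares 1, 1, 1, 8 and picks Std4; Orbyt would get 5.
Orbyt's induced payoffs are 7, 2, 5, 5, so Orbyt commits to W. Subgame-perfect outcome: (Std4, W) with payoffs (7, 7).
Under simultaneous play:
Nexon's best replies: W→Std4; X→Std3; Y→Std4; Z→Std4.
Orbyt's best replies: Std1→W; Std2→Y; Std3→Y; Std4→W.
Only (Std4, W) has each player best-responding; Nash payoffs (7, 7).
Sequential outcome (Std4, W) coincides with the Nash profile (Std4, W).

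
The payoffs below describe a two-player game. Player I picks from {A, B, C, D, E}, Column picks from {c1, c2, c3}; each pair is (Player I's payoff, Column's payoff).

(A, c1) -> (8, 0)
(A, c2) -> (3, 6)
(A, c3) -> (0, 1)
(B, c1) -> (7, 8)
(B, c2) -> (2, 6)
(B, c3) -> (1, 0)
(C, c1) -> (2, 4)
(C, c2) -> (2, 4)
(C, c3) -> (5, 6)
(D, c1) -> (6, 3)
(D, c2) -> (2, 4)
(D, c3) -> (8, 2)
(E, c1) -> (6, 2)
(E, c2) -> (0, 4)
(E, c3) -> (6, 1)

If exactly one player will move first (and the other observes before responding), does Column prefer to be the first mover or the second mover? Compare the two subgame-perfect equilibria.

second

If Player I leads: Column's best replies are A→c2, B→c1, C→c3, D→c2, E→c2; Player I's induced payoffs 3, 7, 5, 2, 0; outcome (B, c1), payoffs (7, 8).
If Column leads: Player I's best replies are c1→A, c2→A, c3→D; Column's induced payoffs 0, 6, 2; outcome (A, c2), payoffs (3, 6).
Column gets 6 moving first and 8 moving second, so Column prefers to move second.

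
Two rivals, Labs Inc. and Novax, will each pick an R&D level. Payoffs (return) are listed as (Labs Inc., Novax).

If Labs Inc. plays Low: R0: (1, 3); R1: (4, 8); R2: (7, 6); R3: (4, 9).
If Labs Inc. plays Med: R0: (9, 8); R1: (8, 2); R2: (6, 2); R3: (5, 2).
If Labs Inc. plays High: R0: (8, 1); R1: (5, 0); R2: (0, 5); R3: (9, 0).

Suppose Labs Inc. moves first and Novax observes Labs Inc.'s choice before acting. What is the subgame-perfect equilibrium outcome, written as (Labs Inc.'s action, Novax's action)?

Novax best-responds to each possible Labs Inc. move:
- Low: Novax compares 3, 8, 6, 9 and picks R3; Labs Inc. would get 4.
- Med: Novax compares 8, 2, 2, 2 and picks R0; Labs Inc. would get 9.
- High: Novax compares 1, 0, 5, 0 and picks R2; Labs Inc. would get 0.
Labs Inc.'s induced payoffs are 4, 9, 0, so Labs Inc. commits to Med. Subgame-perfect outcome: (Med, R0) with payoffs (9, 8).

(Med, R0)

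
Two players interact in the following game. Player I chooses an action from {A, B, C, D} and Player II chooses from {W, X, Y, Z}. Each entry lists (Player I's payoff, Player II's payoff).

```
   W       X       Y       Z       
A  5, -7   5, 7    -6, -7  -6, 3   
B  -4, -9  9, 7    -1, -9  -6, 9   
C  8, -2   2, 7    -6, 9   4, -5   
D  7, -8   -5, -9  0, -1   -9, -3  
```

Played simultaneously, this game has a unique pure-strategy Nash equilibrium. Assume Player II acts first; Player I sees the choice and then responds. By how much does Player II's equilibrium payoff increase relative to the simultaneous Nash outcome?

Solve by backward induction (Player II leads).
- W: Player I compares 5, -4, 8, 7 and picks C; Player II would get -2.
- X: Player I compares 5, 9, 2, -5 and picks B; Player II would get 7.
- Y: Player I compares -6, -1, -6, 0 and picks D; Player II would get -1.
- Z: Player I compares -6, -6, 4, -9 and picks C; Player II would get -5.
Among -2, 7, -1, -5, the best is 7 at X. Subgame-perfect outcome: (B, X) with payoffs (9, 7).
For the simultaneous game, intersect best replies.
Player I's best replies: W→C; X→B; Y→D; Z→C.
Player II's best replies: A→X; B→Z; C→Y; D→Y.
Only (D, Y) has each player best-responding; Nash payoffs (0, -1).
Player II's commitment gain: 7 − -1 = 8.

8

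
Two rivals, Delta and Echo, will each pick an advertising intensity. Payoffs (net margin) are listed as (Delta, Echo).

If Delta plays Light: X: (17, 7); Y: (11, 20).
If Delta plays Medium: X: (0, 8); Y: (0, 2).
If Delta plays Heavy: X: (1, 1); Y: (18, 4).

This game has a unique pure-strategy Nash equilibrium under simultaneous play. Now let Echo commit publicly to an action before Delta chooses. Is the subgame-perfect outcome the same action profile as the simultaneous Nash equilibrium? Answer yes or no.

Solve by backward induction (Echo leads).
- X: Delta compares 17, 0, 1 and picks Light; Echo would get 7.
- Y: Delta compares 11, 0, 18 and picks Heavy; Echo would get 4.
Echo's induced payoffs are 7, 4, so Echo commits to X. Subgame-perfect outcome: (Light, X) with payoffs (17, 7).
For the simultaneous game, intersect best replies.
Delta's best replies: X→Light; Y→Heavy.
Echo's best replies: Light→Y; Medium→X; Heavy→Y.
Only (Heavy, Y) has each player best-responding; Nash payoffs (18, 4).
Sequential outcome (Light, X) differs from the Nash profile (Heavy, Y).

no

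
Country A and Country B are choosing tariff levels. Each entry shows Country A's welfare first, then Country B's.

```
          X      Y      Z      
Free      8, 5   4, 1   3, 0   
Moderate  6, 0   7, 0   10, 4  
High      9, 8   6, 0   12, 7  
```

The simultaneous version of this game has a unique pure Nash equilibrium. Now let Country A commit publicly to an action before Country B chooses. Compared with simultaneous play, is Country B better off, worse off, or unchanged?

worse off

Backward induction with Country A moving first.
- Free: BR = X, leader payoff 8.
- Moderate: BR = Z, leader payoff 10.
- High: BR = X, leader payoff 9.
Country A's induced payoffs are 8, 10, 9, so Country A commits to Moderate. Subgame-perfect outcome: (Moderate, Z) with payoffs (10, 4).
Now find the simultaneous Nash equilibrium.
Country A's best replies: X→High; Y→Moderate; Z→High.
Country B's best replies: Free→X; Moderate→Z; High→X.
Only (High, X) has each player best-responding; Nash payoffs (9, 8).
Country B earns 4 sequentially versus 8 at the Nash outcome: worse off.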